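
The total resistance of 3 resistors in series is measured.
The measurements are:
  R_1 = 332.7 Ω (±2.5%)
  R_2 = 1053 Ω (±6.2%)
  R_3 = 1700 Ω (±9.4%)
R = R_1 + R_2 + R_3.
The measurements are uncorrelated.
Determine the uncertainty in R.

173 Ω

Each term contributes (cᵢ δxᵢ)² to (δR)²:
  (δR_1)² = 69.2;  (δR_2)² = 4260;  (δR_3)² = 25500
δR = √(29900) = 173 Ω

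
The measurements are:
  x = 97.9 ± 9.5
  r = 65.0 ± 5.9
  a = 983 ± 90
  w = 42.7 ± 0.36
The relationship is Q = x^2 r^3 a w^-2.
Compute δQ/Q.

For a monomial Q ∝ x^2, r^3, a, w^-2, fractional errors add in quadrature:
  (2·δx/x)² = (2×0.0970)² = 0.0377;  (3·δr/r)² = (3×0.0908)² = 0.0742;  (1·δa/a)² = (1×0.0916)² = 0.00838;  (-2·δw/w)² = (-2×0.00843)² = 0.000284
δQ/Q = √(0.120) = 0.347

0.347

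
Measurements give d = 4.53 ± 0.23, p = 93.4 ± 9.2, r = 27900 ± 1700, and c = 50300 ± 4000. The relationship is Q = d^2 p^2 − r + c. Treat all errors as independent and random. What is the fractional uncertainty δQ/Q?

Let w = d^2·p^2 = 1.79e+05. δw/w = √((2·δd/d)² + (2·δp/p)²) = √(0.0103 + 0.0388) = 0.222, so δw = 39700.
Q = w − r + c: δQ = √(δw² + δr² + δc²) = √(1.57e+09 + 2.89e+06 + 1.6e+07) = 39900
Q = 2.01e+05, so δQ/Q = 39900/2.01e+05 = 0.198.

0.198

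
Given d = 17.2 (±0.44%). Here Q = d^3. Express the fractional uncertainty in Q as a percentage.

Q ∝ d^3, so δQ/Q = |3| · δd/d = 3 × 0.00440 = 0.0132.

1.32%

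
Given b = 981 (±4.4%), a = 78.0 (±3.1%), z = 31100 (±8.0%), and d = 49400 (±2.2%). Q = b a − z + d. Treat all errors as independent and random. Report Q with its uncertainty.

Let p = b·a = 76500. δp/p = √((1·δb/b)² + (1·δa/a)²) = √(0.00194 + 0.000961) = 0.0538, so δp = 4120.
Q = p − z + d: δQ = √(δp² + δz² + δd²) = √(1.7e+07 + 6.19e+06 + 1.18e+06) = 4930
Q = 94800.

94800 ± 4930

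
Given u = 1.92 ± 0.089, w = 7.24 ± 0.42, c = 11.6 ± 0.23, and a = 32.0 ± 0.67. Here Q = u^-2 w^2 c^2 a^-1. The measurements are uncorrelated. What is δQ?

Q is a product of powers, so relative uncertainties combine in quadrature:
  (-2·δu/u)² = (-2×0.0464)² = 0.00859;  (2·δw/w)² = (2×0.0580)² = 0.0135;  (2·δc/c)² = (2×0.0198)² = 0.00157;  (-1·δa/a)² = (-1×0.0209)² = 0.000438
δQ/Q = √(0.0241) = 0.155
Q = 59.8, so δQ = 0.155 × 59.8 = 9.28.

9.28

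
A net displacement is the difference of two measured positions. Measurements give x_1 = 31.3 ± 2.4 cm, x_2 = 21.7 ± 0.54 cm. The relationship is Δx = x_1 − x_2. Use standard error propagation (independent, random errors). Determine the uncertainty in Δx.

2.46 cm

For a sum/difference, combine absolute errors in quadrature:
  (δx_1)² = 5.76;  (δx_2)² = 0.292
δΔx = √(6.05) = 2.46 cm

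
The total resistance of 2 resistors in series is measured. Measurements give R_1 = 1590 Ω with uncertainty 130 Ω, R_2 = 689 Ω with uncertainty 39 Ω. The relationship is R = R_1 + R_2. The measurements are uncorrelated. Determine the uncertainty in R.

136 Ω

Each term contributes (cᵢ δxᵢ)² to (δR)²:
  (δR_1)² = 16900;  (δR_2)² = 1520
δR = √(18400) = 136 Ω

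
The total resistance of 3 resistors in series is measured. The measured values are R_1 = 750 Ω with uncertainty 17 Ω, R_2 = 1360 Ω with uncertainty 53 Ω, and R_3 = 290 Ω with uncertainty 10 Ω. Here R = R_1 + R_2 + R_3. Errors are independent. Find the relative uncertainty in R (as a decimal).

R is a linear combination, so absolute uncertainties add in quadrature:
  (δR_1)² = 289;  (δR_2)² = 2810;  (δR_3)² = 100
δR = √(3200) = 56.6 Ω
R = 2400 Ω, so δR/R = 56.6/2400 = 0.0236.

0.0236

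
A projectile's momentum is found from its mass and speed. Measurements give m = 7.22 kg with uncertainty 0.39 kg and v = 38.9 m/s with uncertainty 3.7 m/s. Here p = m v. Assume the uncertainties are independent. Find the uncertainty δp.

30.7 kg·m/s

Since p is a product/quotient, work with relative uncertainties:
  (1·δm/m)² = (1×0.0540)² = 0.00292;  (1·δv/v)² = (1×0.0951)² = 0.00905
δp/p = √(0.0120) = 0.109
p = 281 kg·m/s, so δp = 0.109 × 281 = 30.7 kg·m/s.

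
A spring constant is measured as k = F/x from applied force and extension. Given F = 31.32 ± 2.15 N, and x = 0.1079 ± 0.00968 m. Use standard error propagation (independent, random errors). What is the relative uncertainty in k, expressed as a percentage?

11.3%

k is a product of powers, so relative uncertainties combine in quadrature:
  (1·δF/F)² = (1×0.0686)² = 0.00471;  (-1·δx/x)² = (-1×0.0897)² = 0.00805
δk/k = √(0.0128) = 0.113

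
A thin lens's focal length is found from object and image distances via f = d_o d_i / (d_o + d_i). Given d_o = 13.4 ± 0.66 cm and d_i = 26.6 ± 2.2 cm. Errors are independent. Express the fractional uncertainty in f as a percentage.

∂f/∂d_o = (d_i/(d_o+d_i))² = 0.442;  ∂f/∂d_i = (d_o/(d_o+d_i))² = 0.112
δf = √((∂f/∂d_o · δd_o)² + (∂f/∂d_i · δd_i)²) = √(0.0852 + 0.0610) = 0.382 cm
f = 8.91 cm, so δf/f = 0.382/8.91 = 0.0429.

4.29%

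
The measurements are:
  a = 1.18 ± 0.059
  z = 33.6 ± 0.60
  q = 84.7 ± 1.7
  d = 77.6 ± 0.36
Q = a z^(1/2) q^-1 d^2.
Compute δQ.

26.9

Q is a product of powers, so relative uncertainties combine in quadrature:
  (1·δa/a)² = (1×0.0500)² = 0.00250;  (½·δz/z)² = (0.5×0.0179)² = 7.97e-05;  (-1·δq/q)² = (-1×0.0201)² = 0.000403;  (2·δd/d)² = (2×0.00464)² = 8.61e-05
δQ/Q = √(0.00307) = 0.0554
Q = 486, so δQ = 0.0554 × 486 = 26.9.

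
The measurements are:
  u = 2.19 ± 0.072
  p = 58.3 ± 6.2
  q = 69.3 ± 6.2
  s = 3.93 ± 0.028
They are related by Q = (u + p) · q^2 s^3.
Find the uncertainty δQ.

3.66e+06

Let w = u + p = 60.5. δw = √(δu² + δp²) = √(0.00518 + 38.4) = 6.20, so δw/w = 0.103.
Q is then a monomial in w, q, s:
δQ/Q = √((δw/w)² + (2·δq/q)² + (3·δs/s)²) = √(0.0105 + 0.0320 + 0.000457) = 0.207
Q = 1.76e+07, so δQ = 0.207 × 1.76e+07 = 3.66e+06.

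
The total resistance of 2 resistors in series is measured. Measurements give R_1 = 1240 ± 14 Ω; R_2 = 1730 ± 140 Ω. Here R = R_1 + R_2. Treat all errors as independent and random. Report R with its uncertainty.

For a sum/difference, combine absolute errors in quadrature:
  (δR_1)² = 196;  (δR_2)² = 19600
δR = √(19800) = 141 Ω
R = 2970 Ω.

2970 ± 141 Ω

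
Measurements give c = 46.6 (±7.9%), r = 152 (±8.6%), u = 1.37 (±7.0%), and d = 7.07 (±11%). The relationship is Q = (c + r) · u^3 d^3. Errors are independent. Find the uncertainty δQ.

Let w = c + r = 199. δw = √(δc² + δr²) = √(13.6 + 171) = 13.6, so δw/w = 0.0684.
Q is then a monomial in w, u, d:
δQ/Q = √((δw/w)² + (3·δu/u)² + (3·δd/d)²) = √(0.00468 + 0.0441 + 0.109) = 0.397
Q = 1.8e+05, so δQ = 0.397 × 1.8e+05 = 71700.

71700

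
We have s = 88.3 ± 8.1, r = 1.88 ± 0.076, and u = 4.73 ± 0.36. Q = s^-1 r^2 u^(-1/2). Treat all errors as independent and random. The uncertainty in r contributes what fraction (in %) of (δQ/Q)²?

(δQ/Q)² = (-1·δs/s)² + (2·δr/r)² + (−½·δu/u)²
  s term: (-1×0.0917)² = 0.00841
  r term: (2×0.0404)² = 0.00654
  u term: (-0.5×0.0761)² = 0.00145
Total = 0.0164. Share from r = 0.00654/0.0164 = 0.399.

39.9%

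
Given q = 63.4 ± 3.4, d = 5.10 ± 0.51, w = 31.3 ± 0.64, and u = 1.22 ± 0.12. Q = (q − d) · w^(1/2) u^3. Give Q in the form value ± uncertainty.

Let h = q − d = 58.3. δh = √(δq² + δd²) = √(11.6 + 0.260) = 3.44, so δh/h = 0.0590.
Q is then a monomial in h, w, u:
δQ/Q = √((δh/h)² + (½·δw/w)² + (3·δu/u)²) = √(0.00348 + 0.000105 + 0.0871) = 0.301
Q = 592, so δQ = 0.301 × 592 = 178.

592 ± 178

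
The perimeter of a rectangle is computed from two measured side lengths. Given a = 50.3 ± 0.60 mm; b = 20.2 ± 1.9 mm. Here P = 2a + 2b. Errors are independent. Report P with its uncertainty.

141 ± 3.98 mm

P is a linear combination, so absolute uncertainties add in quadrature:
  (2·δa)² = 1.44;  (2·δb)² = 14.4
δP = √(15.9) = 3.98 mm
P = 141 mm.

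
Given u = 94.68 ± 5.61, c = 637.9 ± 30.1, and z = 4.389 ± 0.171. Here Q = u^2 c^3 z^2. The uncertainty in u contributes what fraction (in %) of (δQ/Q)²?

(δQ/Q)² = (2·δu/u)² + (3·δc/c)² + (2·δz/z)²
  u term: (2×0.0593)² = 0.0140
  c term: (3×0.0472)² = 0.0200
  z term: (2×0.0390)² = 0.00607
Total = 0.0402. Share from u = 0.0140/0.0402 = 0.350.

35.0%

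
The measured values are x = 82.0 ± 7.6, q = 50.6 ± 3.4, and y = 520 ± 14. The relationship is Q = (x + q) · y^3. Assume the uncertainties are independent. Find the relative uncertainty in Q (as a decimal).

Let u = x + q = 133. δu = √(δx² + δq²) = √(57.8 + 11.6) = 8.33, so δu/u = 0.0628.
Q is then a monomial in u, y:
δQ/Q = √((δu/u)² + (3·δy/y)²) = √(0.00394 + 0.00652) = 0.102

0.102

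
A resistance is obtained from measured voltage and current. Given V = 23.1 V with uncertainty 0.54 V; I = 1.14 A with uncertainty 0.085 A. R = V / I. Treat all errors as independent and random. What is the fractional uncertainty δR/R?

0.0781

Relative error in a monomial: (δR/R)² = Σ (nᵢ · δxᵢ/xᵢ)².
  (1·δV/V)² = (1×0.0234)² = 0.000546;  (-1·δI/I)² = (-1×0.0746)² = 0.00556
δR/R = √(0.00611) = 0.0781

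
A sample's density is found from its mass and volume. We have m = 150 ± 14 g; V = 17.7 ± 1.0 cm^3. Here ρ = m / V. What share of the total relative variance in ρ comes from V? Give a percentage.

26.8%

(δρ/ρ)² = (1·δm/m)² + (-1·δV/V)²
  m term: (1×0.0933)² = 0.00871
  V term: (-1×0.0565)² = 0.00319
Total = 0.0119. Share from V = 0.00319/0.0119 = 0.268.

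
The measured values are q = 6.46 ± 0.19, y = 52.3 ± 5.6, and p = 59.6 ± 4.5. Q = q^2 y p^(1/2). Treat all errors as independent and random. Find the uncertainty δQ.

Q is a product of powers, so relative uncertainties combine in quadrature:
  (2·δq/q)² = (2×0.0294)² = 0.00346;  (1·δy/y)² = (1×0.107)² = 0.0115;  (½·δp/p)² = (0.5×0.0755)² = 0.00143
δQ/Q = √(0.0164) = 0.128
Q = 16800, so δQ = 0.128 × 16800 = 2150.

2150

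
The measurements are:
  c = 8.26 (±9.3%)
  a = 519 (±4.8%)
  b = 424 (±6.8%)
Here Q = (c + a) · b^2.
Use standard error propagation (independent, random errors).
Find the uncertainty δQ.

1.36e+07

Let u = c + a = 527. δu = √(δc² + δa²) = √(0.590 + 621) = 24.9, so δu/u = 0.0473.
Q is then a monomial in u, b:
δQ/Q = √((δu/u)² + (2·δb/b)²) = √(0.00223 + 0.0185) = 0.144
Q = 9.48e+07, so δQ = 0.144 × 9.48e+07 = 1.36e+07.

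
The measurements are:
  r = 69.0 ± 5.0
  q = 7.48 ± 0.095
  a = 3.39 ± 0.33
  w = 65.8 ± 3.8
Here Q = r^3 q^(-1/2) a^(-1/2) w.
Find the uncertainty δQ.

9.88e+05

Since Q is a product/quotient, work with relative uncertainties:
  (3·δr/r)² = (3×0.0725)² = 0.0473;  (−½·δq/q)² = (-0.5×0.0127)² = 4.03e-05;  (−½·δa/a)² = (-0.5×0.0973)² = 0.00237;  (1·δw/w)² = (1×0.0578)² = 0.00334
δQ/Q = √(0.0530) = 0.230
Q = 4.29e+06, so δQ = 0.230 × 4.29e+06 = 9.88e+05.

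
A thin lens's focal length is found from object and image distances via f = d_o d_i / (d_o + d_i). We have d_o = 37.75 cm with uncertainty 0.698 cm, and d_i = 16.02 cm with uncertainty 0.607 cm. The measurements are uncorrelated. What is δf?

0.306 cm

∂f/∂d_o = (d_i/(d_o+d_i))² = 0.0888;  ∂f/∂d_i = (d_o/(d_o+d_i))² = 0.493
δf = √((∂f/∂d_o · δd_o)² + (∂f/∂d_i · δd_i)²) = √(0.00384 + 0.0895) = 0.306 cm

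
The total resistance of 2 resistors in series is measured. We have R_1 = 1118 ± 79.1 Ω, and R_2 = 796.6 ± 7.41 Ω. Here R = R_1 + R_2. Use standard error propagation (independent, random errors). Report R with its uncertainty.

For a sum/difference, combine absolute errors in quadrature:
  (δR_1)² = 6260;  (δR_2)² = 54.9
δR = √(6310) = 79.4 Ω
R = 1915 Ω.

1915 ± 79.4 Ω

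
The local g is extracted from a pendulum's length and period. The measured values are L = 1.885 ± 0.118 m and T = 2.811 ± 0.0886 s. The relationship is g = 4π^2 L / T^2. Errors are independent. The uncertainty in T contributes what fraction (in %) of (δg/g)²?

(δg/g)² = (1·δL/L)² + (-2·δT/T)²
  L term: (1×0.0626)² = 0.00392
  T term: (-2×0.0315)² = 0.00397
Total = 0.00789. Share from T = 0.00397/0.00789 = 0.503.

50.3%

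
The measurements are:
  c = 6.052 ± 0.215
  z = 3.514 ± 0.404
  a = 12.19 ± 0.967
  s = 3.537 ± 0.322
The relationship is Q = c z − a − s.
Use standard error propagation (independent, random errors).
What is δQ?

2.75

Let p = c·z = 21.27. δp/p = √((1·δc/c)² + (1·δz/z)²) = √(0.00126 + 0.0132) = 0.120, so δp = 2.56.
Q = p − a − s: δQ = √(δp² + δa² + δs²) = √(6.55 + 0.935 + 0.104) = 2.75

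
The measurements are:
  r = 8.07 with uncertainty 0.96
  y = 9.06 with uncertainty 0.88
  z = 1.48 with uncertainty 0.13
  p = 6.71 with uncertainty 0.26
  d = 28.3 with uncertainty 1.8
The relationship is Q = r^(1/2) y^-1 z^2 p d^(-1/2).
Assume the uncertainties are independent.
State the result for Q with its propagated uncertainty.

0.866 ± 0.186

Relative error in a monomial: (δQ/Q)² = Σ (nᵢ · δxᵢ/xᵢ)².
  (½·δr/r)² = (0.5×0.119)² = 0.00354;  (-1·δy/y)² = (-1×0.0971)² = 0.00943;  (2·δz/z)² = (2×0.0878)² = 0.0309;  (1·δp/p)² = (1×0.0387)² = 0.00150;  (−½·δd/d)² = (-0.5×0.0636)² = 0.00101
δQ/Q = √(0.0463) = 0.215
Q = 0.866, so δQ = 0.215 × 0.866 = 0.186.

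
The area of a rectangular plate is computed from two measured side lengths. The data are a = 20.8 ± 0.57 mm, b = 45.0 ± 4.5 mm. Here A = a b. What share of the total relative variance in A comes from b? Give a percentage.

93.0%

(δA/A)² = (1·δa/a)² + (1·δb/b)²
  a term: (1×0.0274)² = 0.000751
  b term: (1×0.100)² = 0.0100
Total = 0.0108. Share from b = 0.0100/0.0108 = 0.930.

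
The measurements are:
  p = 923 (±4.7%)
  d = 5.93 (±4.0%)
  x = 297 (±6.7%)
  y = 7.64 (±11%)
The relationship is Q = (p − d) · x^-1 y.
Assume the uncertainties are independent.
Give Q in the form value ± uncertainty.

23.6 ± 3.24

Let u = p − d = 917. δu = √(δp² + δd²) = √(1880 + 0.0563) = 43.4, so δu/u = 0.0473.
Q is then a monomial in u, x, y:
δQ/Q = √((δu/u)² + (-1·δx/x)² + (1·δy/y)²) = √(0.00224 + 0.00449 + 0.0121) = 0.137
Q = 23.6, so δQ = 0.137 × 23.6 = 3.24.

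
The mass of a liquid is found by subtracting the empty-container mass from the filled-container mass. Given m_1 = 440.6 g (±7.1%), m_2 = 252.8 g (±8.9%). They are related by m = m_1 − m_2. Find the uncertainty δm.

38.5 g

Sums and differences: (δm)² = Σ (cᵢ δxᵢ)².
  (δm_1)² = 979;  (δm_2)² = 506
δm = √(1480) = 38.5 g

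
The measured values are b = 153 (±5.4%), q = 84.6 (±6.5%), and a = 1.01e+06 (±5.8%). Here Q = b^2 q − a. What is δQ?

2.56e+05

Let p = b^2·q = 1.98e+06. δp/p = √((2·δb/b)² + (1·δq/q)²) = √(0.0117 + 0.00423) = 0.126, so δp = 2.5e+05.
Q = p − a: δQ = √(δp² + δa²) = √(6.23e+10 + 3.43e+09) = 2.56e+05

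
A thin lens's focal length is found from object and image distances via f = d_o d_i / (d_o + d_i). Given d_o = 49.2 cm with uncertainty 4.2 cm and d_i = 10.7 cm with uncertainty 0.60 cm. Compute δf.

0.426 cm

∂f/∂d_o = (d_i/(d_o+d_i))² = 0.0319;  ∂f/∂d_i = (d_o/(d_o+d_i))² = 0.675
δf = √((∂f/∂d_o · δd_o)² + (∂f/∂d_i · δd_i)²) = √(0.0180 + 0.164) = 0.426 cm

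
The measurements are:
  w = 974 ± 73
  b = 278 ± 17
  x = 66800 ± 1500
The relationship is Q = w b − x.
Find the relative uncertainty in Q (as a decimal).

0.129

Let p = w·b = 2.71e+05. δp/p = √((1·δw/w)² + (1·δb/b)²) = √(0.00562 + 0.00374) = 0.0967, so δp = 26200.
Q = p − x: δQ = √(δp² + δx²) = √(6.86e+08 + 2.25e+06) = 26200
Q = 2.04e+05, so δQ/Q = 26200/2.04e+05 = 0.129.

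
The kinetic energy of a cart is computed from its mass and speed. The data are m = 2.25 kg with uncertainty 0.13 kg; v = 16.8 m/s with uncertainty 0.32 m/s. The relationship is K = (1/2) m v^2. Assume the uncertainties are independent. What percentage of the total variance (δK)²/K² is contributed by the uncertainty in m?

69.7%

(δK/K)² = (1·δm/m)² + (2·δv/v)²
  m term: (1×0.0578)² = 0.00334
  v term: (2×0.0190)² = 0.00145
Total = 0.00479. Share from m = 0.00334/0.00479 = 0.697.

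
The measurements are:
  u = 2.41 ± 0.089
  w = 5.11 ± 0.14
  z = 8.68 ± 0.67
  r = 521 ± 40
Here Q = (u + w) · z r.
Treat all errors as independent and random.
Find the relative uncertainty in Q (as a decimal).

Let h = u + w = 7.52. δh = √(δu² + δw²) = √(0.00792 + 0.0196) = 0.166, so δh/h = 0.0221.
Q is then a monomial in h, z, r:
δQ/Q = √((δh/h)² + (1·δz/z)² + (1·δr/r)²) = √(0.000487 + 0.00596 + 0.00589) = 0.111

0.111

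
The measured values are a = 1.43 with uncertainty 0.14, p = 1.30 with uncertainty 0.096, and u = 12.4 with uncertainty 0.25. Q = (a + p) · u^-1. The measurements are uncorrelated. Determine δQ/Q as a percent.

6.54%

Let w = a + p = 2.73. δw = √(δa² + δp²) = √(0.0196 + 0.00922) = 0.170, so δw/w = 0.0622.
Q is then a monomial in w, u:
δQ/Q = √((δw/w)² + (-1·δu/u)²) = √(0.00387 + 0.000406) = 0.0654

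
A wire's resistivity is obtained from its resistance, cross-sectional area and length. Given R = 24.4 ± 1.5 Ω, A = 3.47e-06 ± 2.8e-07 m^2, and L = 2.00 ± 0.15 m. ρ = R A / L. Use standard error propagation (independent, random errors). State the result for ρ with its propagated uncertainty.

Each factor contributes (exponent × relative error)² to (δρ/ρ)²:
  (1·δR/R)² = (1×0.0615)² = 0.00378;  (1·δA/A)² = (1×0.0807)² = 0.00651;  (-1·δL/L)² = (-1×0.0750)² = 0.00562
δρ/ρ = √(0.0159) = 0.126
ρ = 4.23e-05 Ω·m, so δρ = 0.126 × 4.23e-05 = 5.34e-06 Ω·m.

(4.23 ± 0.534) × 10^-5 Ω·m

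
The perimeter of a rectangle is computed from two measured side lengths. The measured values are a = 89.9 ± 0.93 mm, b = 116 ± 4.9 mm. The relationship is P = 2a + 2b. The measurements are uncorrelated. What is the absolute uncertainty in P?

Sums and differences: (δP)² = Σ (cᵢ δxᵢ)².
  (2·δa)² = 3.46;  (2·δb)² = 96.0
δP = √(99.5) = 9.97 mm

9.97 mm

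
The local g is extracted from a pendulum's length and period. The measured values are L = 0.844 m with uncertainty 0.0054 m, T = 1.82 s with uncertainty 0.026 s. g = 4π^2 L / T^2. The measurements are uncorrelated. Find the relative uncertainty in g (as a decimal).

0.0293

g is a product of powers, so relative uncertainties combine in quadrature:
  (1·δL/L)² = (1×0.00640)² = 4.09e-05;  (-2·δT/T)² = (-2×0.0143)² = 0.000816
δg/g = √(0.000857) = 0.0293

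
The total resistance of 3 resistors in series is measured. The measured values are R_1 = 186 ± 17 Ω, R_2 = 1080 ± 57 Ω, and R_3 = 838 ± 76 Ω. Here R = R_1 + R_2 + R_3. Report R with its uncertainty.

Each term contributes (cᵢ δxᵢ)² to (δR)²:
  (δR_1)² = 289;  (δR_2)² = 3250;  (δR_3)² = 5780
δR = √(9310) = 96.5 Ω
R = 2100 Ω.

2100 ± 96.5 Ω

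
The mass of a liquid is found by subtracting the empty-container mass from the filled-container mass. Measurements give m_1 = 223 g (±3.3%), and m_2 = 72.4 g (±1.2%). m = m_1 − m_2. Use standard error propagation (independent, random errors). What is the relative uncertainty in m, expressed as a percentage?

Absolute uncertainties add in quadrature for a linear combination:
  (δm_1)² = 54.2;  (δm_2)² = 0.755
δm = √(54.9) = 7.41 g
m = 151 g, so δm/m = 7.41/151 = 0.0492.

4.92%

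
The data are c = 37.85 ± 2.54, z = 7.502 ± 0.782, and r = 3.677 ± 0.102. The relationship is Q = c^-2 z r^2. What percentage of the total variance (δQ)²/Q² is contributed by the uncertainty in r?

(δQ/Q)² = (-2·δc/c)² + (1·δz/z)² + (2·δr/r)²
  c term: (-2×0.0671)² = 0.0180
  z term: (1×0.104)² = 0.0109
  r term: (2×0.0277)² = 0.00308
Total = 0.0320. Share from r = 0.00308/0.0320 = 0.0963.

9.63%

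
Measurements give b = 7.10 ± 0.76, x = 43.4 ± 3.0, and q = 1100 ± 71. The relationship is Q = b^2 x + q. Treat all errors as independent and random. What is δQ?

Let p = b^2·x = 2190. δp/p = √((2·δb/b)² + (1·δx/x)²) = √(0.0458 + 0.00478) = 0.225, so δp = 492.
Q = p + q: δQ = √(δp² + δq²) = √(2.42e+05 + 5040) = 497

497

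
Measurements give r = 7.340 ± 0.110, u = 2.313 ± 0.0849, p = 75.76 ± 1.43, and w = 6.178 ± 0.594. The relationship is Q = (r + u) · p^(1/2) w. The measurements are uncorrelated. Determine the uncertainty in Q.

50.7

Let h = r + u = 9.653. δh = √(δr² + δu²) = √(0.0121 + 0.00721) = 0.139, so δh/h = 0.0144.
Q is then a monomial in h, p, w:
δQ/Q = √((δh/h)² + (½·δp/p)² + (1·δw/w)²) = √(0.000207 + 8.91e-05 + 0.00924) = 0.0977
Q = 519.1, so δQ = 0.0977 × 519.1 = 50.7.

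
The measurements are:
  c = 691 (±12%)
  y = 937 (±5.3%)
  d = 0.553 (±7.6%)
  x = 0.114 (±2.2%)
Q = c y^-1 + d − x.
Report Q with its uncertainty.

Let p = c·y^-1 = 0.737. δp/p = √((1·δc/c)² + (-1·δy/y)²) = √(0.0144 + 0.00281) = 0.131, so δp = 0.0967.
Q = p + d − x: δQ = √(δp² + δd² + δx²) = √(0.00936 + 0.00177 + 6.29e-06) = 0.106
Q = 1.18.

1.18 ± 0.106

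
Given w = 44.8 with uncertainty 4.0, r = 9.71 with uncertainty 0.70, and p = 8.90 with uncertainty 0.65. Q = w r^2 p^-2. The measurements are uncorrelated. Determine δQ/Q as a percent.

Q is a product of powers, so relative uncertainties combine in quadrature:
  (1·δw/w)² = (1×0.0893)² = 0.00797;  (2·δr/r)² = (2×0.0721)² = 0.0208;  (-2·δp/p)² = (-2×0.0730)² = 0.0213
δQ/Q = √(0.0501) = 0.224

22.4%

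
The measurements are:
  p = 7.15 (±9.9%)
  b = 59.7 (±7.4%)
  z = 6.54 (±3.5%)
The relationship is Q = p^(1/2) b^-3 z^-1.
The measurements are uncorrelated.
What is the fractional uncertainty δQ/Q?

0.230

Since Q is a product/quotient, work with relative uncertainties:
  (½·δp/p)² = (0.5×0.0990)² = 0.00245;  (-3·δb/b)² = (-3×0.0740)² = 0.0493;  (-1·δz/z)² = (-1×0.0350)² = 0.00123
δQ/Q = √(0.0530) = 0.230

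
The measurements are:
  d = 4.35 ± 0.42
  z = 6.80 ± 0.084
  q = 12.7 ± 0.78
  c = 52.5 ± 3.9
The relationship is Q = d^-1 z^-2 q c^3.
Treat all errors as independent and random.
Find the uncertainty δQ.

2300

Since Q is a product/quotient, work with relative uncertainties:
  (-1·δd/d)² = (-1×0.0966)² = 0.00932;  (-2·δz/z)² = (-2×0.0124)² = 0.000610;  (1·δq/q)² = (1×0.0614)² = 0.00377;  (3·δc/c)² = (3×0.0743)² = 0.0497
δQ/Q = √(0.0634) = 0.252
Q = 9140, so δQ = 0.252 × 9140 = 2300.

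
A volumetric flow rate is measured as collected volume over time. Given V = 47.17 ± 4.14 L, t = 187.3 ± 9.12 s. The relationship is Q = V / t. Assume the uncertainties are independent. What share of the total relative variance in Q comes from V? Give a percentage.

(δQ/Q)² = (1·δV/V)² + (-1·δt/t)²
  V term: (1×0.0878)² = 0.00770
  t term: (-1×0.0487)² = 0.00237
Total = 0.0101. Share from V = 0.00770/0.0101 = 0.765.

76.5%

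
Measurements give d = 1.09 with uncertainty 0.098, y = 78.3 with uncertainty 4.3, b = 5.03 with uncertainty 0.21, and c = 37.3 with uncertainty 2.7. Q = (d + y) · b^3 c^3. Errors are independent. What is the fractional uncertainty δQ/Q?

Let u = d + y = 79.4. δu = √(δd² + δy²) = √(0.00960 + 18.5) = 4.30, so δu/u = 0.0542.
Q is then a monomial in u, b, c:
δQ/Q = √((δu/u)² + (3·δb/b)² + (3·δc/c)²) = √(0.00294 + 0.0157 + 0.0472) = 0.256

0.256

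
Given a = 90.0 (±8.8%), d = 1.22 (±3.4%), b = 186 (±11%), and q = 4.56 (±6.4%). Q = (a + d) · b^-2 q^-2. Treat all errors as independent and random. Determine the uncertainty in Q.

Let u = a + d = 91.2. δu = √(δa² + δd²) = √(62.7 + 0.00172) = 7.92, so δu/u = 0.0868.
Q is then a monomial in u, b, q:
δQ/Q = √((δu/u)² + (-2·δb/b)² + (-2·δq/q)²) = √(0.00754 + 0.0484 + 0.0164) = 0.269
Q = 0.000127, so δQ = 0.269 × 0.000127 = 3.41e-05.

3.41e-05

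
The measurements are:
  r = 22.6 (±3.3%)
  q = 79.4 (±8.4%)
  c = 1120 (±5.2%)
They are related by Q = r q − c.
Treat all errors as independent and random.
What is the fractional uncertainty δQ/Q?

0.255

Let p = r·q = 1790. δp/p = √((1·δr/r)² + (1·δq/q)²) = √(0.00109 + 0.00706) = 0.0902, so δp = 162.
Q = p − c: δQ = √(δp² + δc²) = √(26200 + 3390) = 172
Q = 674, so δQ/Q = 172/674 = 0.255.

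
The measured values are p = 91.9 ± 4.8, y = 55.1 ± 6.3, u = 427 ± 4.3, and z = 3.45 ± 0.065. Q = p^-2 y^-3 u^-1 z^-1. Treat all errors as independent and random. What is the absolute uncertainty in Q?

1.73e-13

Each factor contributes (exponent × relative error)² to (δQ/Q)²:
  (-2·δp/p)² = (-2×0.0522)² = 0.0109;  (-3·δy/y)² = (-3×0.114)² = 0.118;  (-1·δu/u)² = (-1×0.0101)² = 0.000101;  (-1·δz/z)² = (-1×0.0188)² = 0.000355
δQ/Q = √(0.129) = 0.359
Q = 4.8e-13, so δQ = 0.359 × 4.8e-13 = 1.73e-13.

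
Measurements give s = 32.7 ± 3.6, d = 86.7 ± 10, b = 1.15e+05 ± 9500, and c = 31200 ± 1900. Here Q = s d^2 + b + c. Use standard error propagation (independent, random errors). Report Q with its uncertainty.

Let p = s·d^2 = 2.46e+05. δp/p = √((1·δs/s)² + (2·δd/d)²) = √(0.0121 + 0.0532) = 0.256, so δp = 62800.
Q = p + b + c: δQ = √(δp² + δb² + δc²) = √(3.95e+09 + 9.02e+07 + 3.61e+06) = 63600
Q = 3.92e+05.

(3.92 ± 0.636) × 10^5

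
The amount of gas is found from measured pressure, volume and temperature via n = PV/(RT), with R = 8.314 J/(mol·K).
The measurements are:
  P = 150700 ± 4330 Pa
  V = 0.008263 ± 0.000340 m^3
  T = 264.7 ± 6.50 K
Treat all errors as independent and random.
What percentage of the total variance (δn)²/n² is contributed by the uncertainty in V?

(δn/n)² = (1·δP/P)² + (1·δV/V)² + (-1·δT/T)²
  P term: (1×0.0287)² = 0.000826
  V term: (1×0.0411)² = 0.00169
  T term: (-1×0.0246)² = 0.000603
Total = 0.00312. Share from V = 0.00169/0.00312 = 0.542.

54.2%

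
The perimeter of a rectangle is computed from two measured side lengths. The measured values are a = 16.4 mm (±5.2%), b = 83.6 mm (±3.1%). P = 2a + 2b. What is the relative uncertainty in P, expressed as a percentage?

Absolute uncertainties add in quadrature for a linear combination:
  (2·δa)² = 2.91;  (2·δb)² = 26.9
δP = √(29.8) = 5.46 mm
P = 200 mm, so δP/P = 5.46/200 = 0.0273.

2.73%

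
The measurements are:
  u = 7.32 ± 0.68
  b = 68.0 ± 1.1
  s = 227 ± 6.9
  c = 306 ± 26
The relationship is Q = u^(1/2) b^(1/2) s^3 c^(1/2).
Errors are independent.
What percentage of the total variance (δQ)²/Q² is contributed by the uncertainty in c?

(δQ/Q)² = (½·δu/u)² + (½·δb/b)² + (3·δs/s)² + (½·δc/c)²
  u term: (0.5×0.0929)² = 0.00216
  b term: (0.5×0.0162)² = 6.54e-05
  s term: (3×0.0304)² = 0.00832
  c term: (0.5×0.0850)² = 0.00180
Total = 0.0123. Share from c = 0.00180/0.0123 = 0.146.

14.6%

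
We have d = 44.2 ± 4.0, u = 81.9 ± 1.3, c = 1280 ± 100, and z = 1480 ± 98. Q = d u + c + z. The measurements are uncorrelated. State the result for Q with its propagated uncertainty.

6380 ± 361

Let p = d·u = 3620. δp/p = √((1·δd/d)² + (1·δu/u)²) = √(0.00819 + 0.000252) = 0.0919, so δp = 333.
Q = p + c + z: δQ = √(δp² + δc² + δz²) = √(1.11e+05 + 10000 + 9600) = 361
Q = 6380.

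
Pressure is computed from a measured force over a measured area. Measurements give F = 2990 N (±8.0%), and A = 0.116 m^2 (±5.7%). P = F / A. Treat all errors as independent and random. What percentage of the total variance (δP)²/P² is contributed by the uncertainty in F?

(δP/P)² = (1·δF/F)² + (-1·δA/A)²
  F term: (1×0.0800)² = 0.00640
  A term: (-1×0.0570)² = 0.00325
Total = 0.00965. Share from F = 0.00640/0.00965 = 0.663.

66.3%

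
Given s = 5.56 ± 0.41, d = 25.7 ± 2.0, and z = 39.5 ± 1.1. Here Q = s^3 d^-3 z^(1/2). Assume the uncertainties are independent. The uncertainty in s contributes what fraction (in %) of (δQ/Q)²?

(δQ/Q)² = (3·δs/s)² + (-3·δd/d)² + (½·δz/z)²
  s term: (3×0.0737)² = 0.0489
  d term: (-3×0.0778)² = 0.0545
  z term: (0.5×0.0278)² = 0.000194
Total = 0.104. Share from s = 0.0489/0.104 = 0.472.

47.2%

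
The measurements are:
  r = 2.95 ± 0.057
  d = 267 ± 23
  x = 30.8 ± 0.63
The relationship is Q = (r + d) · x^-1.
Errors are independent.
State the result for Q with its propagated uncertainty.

8.76 ± 0.768

Let u = r + d = 270. δu = √(δr² + δd²) = √(0.00325 + 529) = 23.0, so δu/u = 0.0852.
Q is then a monomial in u, x:
δQ/Q = √((δu/u)² + (-1·δx/x)²) = √(0.00726 + 0.000418) = 0.0876
Q = 8.76, so δQ = 0.0876 × 8.76 = 0.768.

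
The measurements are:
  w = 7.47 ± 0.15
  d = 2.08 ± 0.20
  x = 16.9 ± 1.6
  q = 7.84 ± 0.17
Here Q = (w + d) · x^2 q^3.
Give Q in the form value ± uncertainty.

Let u = w + d = 9.55. δu = √(δw² + δd²) = √(0.0225 + 0.0400) = 0.250, so δu/u = 0.0262.
Q is then a monomial in u, x, q:
δQ/Q = √((δu/u)² + (2·δx/x)² + (3·δq/q)²) = √(0.000685 + 0.0359 + 0.00423) = 0.202
Q = 1.31e+06, so δQ = 0.202 × 1.31e+06 = 2.65e+05.

(1.31 ± 0.265) × 10^6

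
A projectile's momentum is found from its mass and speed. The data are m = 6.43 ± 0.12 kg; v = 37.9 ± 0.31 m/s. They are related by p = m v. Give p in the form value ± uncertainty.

244 ± 4.97 kg·m/s

Relative error in a monomial: (δp/p)² = Σ (nᵢ · δxᵢ/xᵢ)².
  (1·δm/m)² = (1×0.0187)² = 0.000348;  (1·δv/v)² = (1×0.00818)² = 6.69e-05
δp/p = √(0.000415) = 0.0204
p = 244 kg·m/s, so δp = 0.0204 × 244 = 4.97 kg·m/s.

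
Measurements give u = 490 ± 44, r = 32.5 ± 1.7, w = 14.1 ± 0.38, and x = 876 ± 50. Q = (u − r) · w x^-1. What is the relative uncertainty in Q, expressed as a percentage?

11.5%

Let h = u − r = 458. δh = √(δu² + δr²) = √(1940 + 2.89) = 44.0, so δh/h = 0.0962.
Q is then a monomial in h, w, x:
δQ/Q = √((δh/h)² + (1·δw/w)² + (-1·δx/x)²) = √(0.00926 + 0.000726 + 0.00326) = 0.115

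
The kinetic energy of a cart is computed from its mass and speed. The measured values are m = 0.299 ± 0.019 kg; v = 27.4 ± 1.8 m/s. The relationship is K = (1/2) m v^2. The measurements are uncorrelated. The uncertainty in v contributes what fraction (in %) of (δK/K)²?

81.0%

(δK/K)² = (1·δm/m)² + (2·δv/v)²
  m term: (1×0.0635)² = 0.00404
  v term: (2×0.0657)² = 0.0173
Total = 0.0213. Share from v = 0.0173/0.0213 = 0.810.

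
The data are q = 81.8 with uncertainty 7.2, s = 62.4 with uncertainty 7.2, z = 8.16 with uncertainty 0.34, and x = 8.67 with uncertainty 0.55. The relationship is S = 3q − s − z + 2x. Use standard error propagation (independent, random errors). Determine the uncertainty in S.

Absolute uncertainties add in quadrature for a linear combination:
  (3·δq)² = 467;  (δs)² = 51.8;  (δz)² = 0.116;  (2·δx)² = 1.21
δS = √(520) = 22.8

22.8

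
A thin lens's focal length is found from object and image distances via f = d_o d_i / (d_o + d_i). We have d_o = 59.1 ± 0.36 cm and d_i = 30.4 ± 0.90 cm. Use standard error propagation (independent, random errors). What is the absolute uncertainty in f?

0.395 cm

∂f/∂d_o = (d_i/(d_o+d_i))² = 0.115;  ∂f/∂d_i = (d_o/(d_o+d_i))² = 0.436
δf = √((∂f/∂d_o · δd_o)² + (∂f/∂d_i · δd_i)²) = √(0.00173 + 0.154) = 0.395 cm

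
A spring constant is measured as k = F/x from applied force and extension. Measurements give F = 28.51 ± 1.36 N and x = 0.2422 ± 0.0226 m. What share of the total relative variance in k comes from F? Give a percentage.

(δk/k)² = (1·δF/F)² + (-1·δx/x)²
  F term: (1×0.0477)² = 0.00228
  x term: (-1×0.0933)² = 0.00871
Total = 0.0110. Share from F = 0.00228/0.0110 = 0.207.

20.7%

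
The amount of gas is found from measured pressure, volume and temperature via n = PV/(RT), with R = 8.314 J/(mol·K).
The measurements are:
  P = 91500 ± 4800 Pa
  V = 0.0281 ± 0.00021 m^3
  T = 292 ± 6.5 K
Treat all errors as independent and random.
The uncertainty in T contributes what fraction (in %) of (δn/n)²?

15.0%

(δn/n)² = (1·δP/P)² + (1·δV/V)² + (-1·δT/T)²
  P term: (1×0.0525)² = 0.00275
  V term: (1×0.00747)² = 5.59e-05
  T term: (-1×0.0223)² = 0.000496
Total = 0.00330. Share from T = 0.000496/0.00330 = 0.150.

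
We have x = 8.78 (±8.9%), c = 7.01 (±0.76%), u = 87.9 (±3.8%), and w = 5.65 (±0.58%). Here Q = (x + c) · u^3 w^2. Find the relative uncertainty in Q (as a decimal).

Let h = x + c = 15.8. δh = √(δx² + δc²) = √(0.611 + 0.00284) = 0.783, so δh/h = 0.0496.
Q is then a monomial in h, u, w:
δQ/Q = √((δh/h)² + (3·δu/u)² + (2·δw/w)²) = √(0.00246 + 0.0130 + 0.000135) = 0.125

0.125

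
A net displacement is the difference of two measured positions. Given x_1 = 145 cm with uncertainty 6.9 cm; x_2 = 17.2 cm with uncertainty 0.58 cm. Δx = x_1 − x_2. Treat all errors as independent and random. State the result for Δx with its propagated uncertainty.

128 ± 6.92 cm

Sums and differences: (δΔx)² = Σ (cᵢ δxᵢ)².
  (δx_1)² = 47.6;  (δx_2)² = 0.336
δΔx = √(47.9) = 6.92 cm
Δx = 128 cm.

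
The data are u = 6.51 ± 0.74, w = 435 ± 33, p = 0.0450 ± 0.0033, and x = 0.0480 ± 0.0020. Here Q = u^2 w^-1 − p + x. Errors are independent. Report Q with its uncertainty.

0.100 ± 0.0237

Let h = u^2·w^-1 = 0.0974. δh/h = √((2·δu/u)² + (-1·δw/w)²) = √(0.0517 + 0.00576) = 0.240, so δh = 0.0233.
Q = h − p + x: δQ = √(δh² + δp² + δx²) = √(0.000545 + 1.09e-05 + 4e-06) = 0.0237
Q = 0.100.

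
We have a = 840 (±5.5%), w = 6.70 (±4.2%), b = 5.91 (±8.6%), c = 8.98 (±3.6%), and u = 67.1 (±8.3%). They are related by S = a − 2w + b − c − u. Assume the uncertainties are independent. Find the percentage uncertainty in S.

Sums and differences: (δS)² = Σ (cᵢ δxᵢ)².
  (δa)² = 2130;  (2·δw)² = 0.317;  (δb)² = 0.258;  (δc)² = 0.105;  (δu)² = 31.0
δS = √(2170) = 46.5
S = 756, so δS/S = 46.5/756 = 0.0615.

6.15%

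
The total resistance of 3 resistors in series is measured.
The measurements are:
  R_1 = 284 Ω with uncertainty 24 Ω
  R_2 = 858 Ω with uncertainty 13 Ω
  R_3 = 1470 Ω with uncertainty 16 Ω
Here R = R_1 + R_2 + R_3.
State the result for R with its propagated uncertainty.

Each term contributes (cᵢ δxᵢ)² to (δR)²:
  (δR_1)² = 576;  (δR_2)² = 169;  (δR_3)² = 256
δR = √(1000) = 31.6 Ω
R = 2610 Ω.

2610 ± 31.6 Ω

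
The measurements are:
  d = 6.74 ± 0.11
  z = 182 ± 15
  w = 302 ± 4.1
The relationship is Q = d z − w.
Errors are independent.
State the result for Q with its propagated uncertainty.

925 ± 103

Let p = d·z = 1230. δp/p = √((1·δd/d)² + (1·δz/z)²) = √(0.000266 + 0.00679) = 0.0840, so δp = 103.
Q = p − w: δQ = √(δp² + δw²) = √(10600 + 16.8) = 103
Q = 925.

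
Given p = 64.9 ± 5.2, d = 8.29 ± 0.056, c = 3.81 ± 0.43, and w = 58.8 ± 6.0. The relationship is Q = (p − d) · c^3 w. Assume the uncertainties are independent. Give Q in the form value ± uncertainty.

(1.84 ± 0.673) × 10^5

Let u = p − d = 56.6. δu = √(δp² + δd²) = √(27.0 + 0.00314) = 5.20, so δu/u = 0.0919.
Q is then a monomial in u, c, w:
δQ/Q = √((δu/u)² + (3·δc/c)² + (1·δw/w)²) = √(0.00844 + 0.115 + 0.0104) = 0.365
Q = 1.84e+05, so δQ = 0.365 × 1.84e+05 = 67300.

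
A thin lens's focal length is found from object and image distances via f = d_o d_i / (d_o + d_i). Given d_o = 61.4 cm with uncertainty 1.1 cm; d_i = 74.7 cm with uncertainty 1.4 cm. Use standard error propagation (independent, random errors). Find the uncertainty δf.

0.437 cm

∂f/∂d_o = (d_i/(d_o+d_i))² = 0.301;  ∂f/∂d_i = (d_o/(d_o+d_i))² = 0.204
δf = √((∂f/∂d_o · δd_o)² + (∂f/∂d_i · δd_i)²) = √(0.110 + 0.0812) = 0.437 cm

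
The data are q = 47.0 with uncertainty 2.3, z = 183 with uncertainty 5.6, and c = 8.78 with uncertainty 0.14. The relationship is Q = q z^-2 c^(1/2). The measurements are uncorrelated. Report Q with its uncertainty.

0.00416 ± 0.000328

Products/powers → add relative errors in quadrature, weighted by exponent:
  (1·δq/q)² = (1×0.0489)² = 0.00239;  (-2·δz/z)² = (-2×0.0306)² = 0.00375;  (½·δc/c)² = (0.5×0.0159)² = 6.36e-05
δQ/Q = √(0.00620) = 0.0788
Q = 0.00416, so δQ = 0.0788 × 0.00416 = 0.000328.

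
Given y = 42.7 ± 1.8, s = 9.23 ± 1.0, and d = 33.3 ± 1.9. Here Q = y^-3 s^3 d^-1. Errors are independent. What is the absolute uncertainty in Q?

Since Q is a product/quotient, work with relative uncertainties:
  (-3·δy/y)² = (-3×0.0422)² = 0.0160;  (3·δs/s)² = (3×0.108)² = 0.106;  (-1·δd/d)² = (-1×0.0571)² = 0.00326
δQ/Q = √(0.125) = 0.353
Q = 0.000303, so δQ = 0.353 × 0.000303 = 0.000107.

0.000107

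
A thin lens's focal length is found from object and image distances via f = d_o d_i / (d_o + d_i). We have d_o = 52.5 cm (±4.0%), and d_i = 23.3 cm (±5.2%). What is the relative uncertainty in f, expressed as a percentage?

∂f/∂d_o = (d_i/(d_o+d_i))² = 0.0945;  ∂f/∂d_i = (d_o/(d_o+d_i))² = 0.480
δf = √((∂f/∂d_o · δd_o)² + (∂f/∂d_i · δd_i)²) = √(0.0394 + 0.338) = 0.614 cm
f = 16.1 cm, so δf/f = 0.614/16.1 = 0.0381.

3.81%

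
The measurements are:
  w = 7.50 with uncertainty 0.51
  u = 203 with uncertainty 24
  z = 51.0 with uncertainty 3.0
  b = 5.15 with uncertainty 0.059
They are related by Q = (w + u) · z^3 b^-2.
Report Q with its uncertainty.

Let h = w + u = 210. δh = √(δw² + δu²) = √(0.260 + 576) = 24.0, so δh/h = 0.114.
Q is then a monomial in h, z, b:
δQ/Q = √((δh/h)² + (3·δz/z)² + (-2·δb/b)²) = √(0.0130 + 0.0311 + 0.000525) = 0.211
Q = 1.05e+06, so δQ = 0.211 × 1.05e+06 = 2.23e+05.

(1.05 ± 0.223) × 10^6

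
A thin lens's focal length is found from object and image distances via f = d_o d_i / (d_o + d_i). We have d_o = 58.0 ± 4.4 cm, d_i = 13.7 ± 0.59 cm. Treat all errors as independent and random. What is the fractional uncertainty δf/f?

∂f/∂d_o = (d_i/(d_o+d_i))² = 0.0365;  ∂f/∂d_i = (d_o/(d_o+d_i))² = 0.654
δf = √((∂f/∂d_o · δd_o)² + (∂f/∂d_i · δd_i)²) = √(0.0258 + 0.149) = 0.418 cm
f = 11.1 cm, so δf/f = 0.418/11.1 = 0.0377.

0.0377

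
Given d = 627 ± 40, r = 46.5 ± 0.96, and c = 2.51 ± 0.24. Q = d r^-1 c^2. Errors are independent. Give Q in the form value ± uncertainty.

Each factor contributes (exponent × relative error)² to (δQ/Q)²:
  (1·δd/d)² = (1×0.0638)² = 0.00407;  (-1·δr/r)² = (-1×0.0206)² = 0.000426;  (2·δc/c)² = (2×0.0956)² = 0.0366
δQ/Q = √(0.0411) = 0.203
Q = 84.9, so δQ = 0.203 × 84.9 = 17.2.

84.9 ± 17.2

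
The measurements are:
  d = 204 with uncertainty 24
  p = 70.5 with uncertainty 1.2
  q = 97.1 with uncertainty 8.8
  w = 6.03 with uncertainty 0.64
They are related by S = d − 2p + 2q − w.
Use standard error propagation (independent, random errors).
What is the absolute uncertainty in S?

29.9

For a sum/difference, combine absolute errors in quadrature:
  (δd)² = 576;  (2·δp)² = 5.76;  (2·δq)² = 310;  (δw)² = 0.410
δS = √(892) = 29.9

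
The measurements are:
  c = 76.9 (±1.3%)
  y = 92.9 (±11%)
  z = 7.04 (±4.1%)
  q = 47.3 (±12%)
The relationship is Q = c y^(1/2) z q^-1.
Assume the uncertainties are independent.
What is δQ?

15.3

For a monomial Q ∝ c, y^(1/2), z, q^-1, fractional errors add in quadrature:
  (1·δc/c)² = (1×0.0130)² = 0.000169;  (½·δy/y)² = (0.5×0.110)² = 0.00302;  (1·δz/z)² = (1×0.0410)² = 0.00168;  (-1·δq/q)² = (-1×0.120)² = 0.0144
δQ/Q = √(0.0193) = 0.139
Q = 110, so δQ = 0.139 × 110 = 15.3.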